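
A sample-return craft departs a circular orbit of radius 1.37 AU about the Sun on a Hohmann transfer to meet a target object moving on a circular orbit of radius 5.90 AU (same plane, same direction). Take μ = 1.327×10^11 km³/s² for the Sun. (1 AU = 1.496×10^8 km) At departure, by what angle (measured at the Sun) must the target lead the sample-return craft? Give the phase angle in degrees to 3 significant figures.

In km: r₁ = 1.37 × 1.496×10^8 = 2.04952×10^8 km; r₂ = 5.90 × 1.496×10^8 = 8.8264×10^8 km.
Semi-major axis of the transfer orbit: a_t = (2.04952×10^8 + 8.8264×10^8)/2 = 5.43796×10^8 km.
Transfer time t = π√(a_t³/μ) = 1.093625×10^8 s.
The target's mean motion on its circular orbit is ω₂ = √(μ/r₂³) = 1.389185×10^-8 rad/s.
Angle swept by the target during transfer: ω₂·t = 1.519247 rad = 87.046°.
The sample-return craft traverses 180° on the transfer ellipse, so the target must lead by 180° − 87.046° = 93.0°.

φ = 93.0°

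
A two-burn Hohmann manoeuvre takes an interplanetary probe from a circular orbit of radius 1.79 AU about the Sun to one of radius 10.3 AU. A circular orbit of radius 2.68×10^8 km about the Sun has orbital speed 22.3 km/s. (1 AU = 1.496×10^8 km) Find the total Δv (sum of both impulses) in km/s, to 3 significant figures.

From the circular-orbit relation v² = μ/r at r = 2.68×10^8 km: μ = v²r = (22.3)² × 2.68×10^8 = 1.33274×10^11 km³/s².
In km: r₁ = 1.79 × 1.496×10^8 = 2.67784×10^8 km; r₂ = 10.3 × 1.496×10^8 = 1.54088×10^9 km.
The Hohmann ellipse has a_t = (r₁ + r₂)/2 = 9.04332×10^8 km.
Circular speed at r₁: v₁ = √(μ/r₁) = √(1.33274×10^11/2.67784×10^8) = 22.309 km/s.
Transfer-orbit speed at r₁ (vis-viva equation): v_p = √[μ(2/r₁ − 1/a_t)] = 29.121 km/s.
First burn Δv₁ = |v_p − v₁| = 6.812 km/s.
Circular speed at r₂: v₂ = √(μ/r₂) = 9.300 km/s.
Transfer-orbit speed at r₂: v_a = √[μ(2/r₂ − 1/a_t)] = 5.061 km/s.
Second burn Δv₂ = |v₂ − v_a| = 4.239 km/s.
Δv = Δv₁ + Δv₂ = 6.812 + 4.239 = 11.05 km/s.

Δv = 11.1 km/s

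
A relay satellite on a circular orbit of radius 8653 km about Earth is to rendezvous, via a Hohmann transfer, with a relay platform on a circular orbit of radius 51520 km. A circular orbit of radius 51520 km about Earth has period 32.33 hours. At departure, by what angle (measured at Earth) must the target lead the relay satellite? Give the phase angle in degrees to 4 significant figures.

φ = 99.67°

From Kepler's third law T² = 4π²r³/μ at r = 51520 km, T = 32.33 hours = 32.33 × 3600 s = 1.16388×10^5 s: μ = 4π²r³/T² = 3.98539×10^5 km³/s².
The Hohmann ellipse has a_t = (r₁ + r₂)/2 = 30086.5 km.
The half-period of the transfer ellipse is t = π√(a_t³/μ) = 25970 s.
The target's mean motion on its circular orbit is ω₂ = √(μ/r₂³) = 5.398×10^-5 rad/s.
Angle swept by the target during transfer: ω₂·t = 1.402 rad = 80.33°.
The relay satellite traverses 180° on the transfer ellipse, so the target must lead by 180° − 80.33° = 99.67°.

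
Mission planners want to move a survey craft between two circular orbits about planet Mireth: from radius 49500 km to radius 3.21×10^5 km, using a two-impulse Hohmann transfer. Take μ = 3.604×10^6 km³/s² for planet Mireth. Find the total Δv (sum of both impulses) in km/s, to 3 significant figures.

Δv = 4.32 km/s

Semi-major axis of the transfer orbit: a_t = (49500 + 3.210×10^5)/2 = 1.8525×10^5 km.
Circular speed at r₁: v₁ = √(μ/r₁) = √(3.604×10^6/49500) = 8.5328 km/s.
Transfer-orbit speed at r₁ (vis-viva): v_p = √[μ(2/r₁ − 1/a_t)] = 11.232 km/s.
First burn Δv₁ = |v_p − v₁| = 2.699 km/s.
Circular speed at r₂: v₂ = √(μ/r₂) = 3.351 km/s.
Transfer-orbit speed at r₂: v_a = √[μ(2/r₂ − 1/a_t)] = 1.732 km/s.
Second burn Δv₂ = |v₂ − v_a| = 1.619 km/s.
Total Δv = Δv₁ + Δv₂ = 4.318 km/s.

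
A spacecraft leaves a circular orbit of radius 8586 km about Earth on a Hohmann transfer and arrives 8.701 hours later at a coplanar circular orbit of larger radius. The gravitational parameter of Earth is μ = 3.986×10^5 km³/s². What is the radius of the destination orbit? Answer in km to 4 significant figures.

r₂ = 59600 km

Transfer time t = 8.701 hours = 31323.6 s, and t = π√(a_t³/μ).
So a_t = (μ t²/π²)^(1/3) = (3.986×10^5 × (31323.6)² / π²)^(1/3) = 34093 km.
Since a_t = (r₁ + r₂)/2, r₂ = 2a_t − r₁ = 2×34093 − 8586 = 59600 km.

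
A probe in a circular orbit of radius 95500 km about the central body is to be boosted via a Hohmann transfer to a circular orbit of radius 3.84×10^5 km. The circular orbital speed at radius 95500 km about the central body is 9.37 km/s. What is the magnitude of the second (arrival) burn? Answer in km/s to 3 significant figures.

From the circular-orbit relation v² = μ/r at r = 95500 km: μ = v²r = (9.37)² × 95500 = 8.38460×10^6 km³/s².
The Hohmann ellipse has a_t = (r₁ + r₂)/2 = 2.3975×10^5 km.
Circular speed at r = 3.840×10^5 km: v_c = √(μ/r) = 4.673 km/s.
Transfer-orbit speed at the same r (vis-viva, a = a_t): v_t = √[μ(2/r − 1/a_t)] = 2.949 km/s.
Δv₂ = |v_t − v_c| = |2.949 − 4.673| = 1.724 km/s.

Δv₂ = 1.72 km/s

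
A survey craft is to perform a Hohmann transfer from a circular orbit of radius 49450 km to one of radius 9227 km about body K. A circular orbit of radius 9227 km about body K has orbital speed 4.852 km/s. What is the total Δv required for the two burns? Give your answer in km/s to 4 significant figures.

Δv = 2.368 km/s

From the circular-orbit relation v² = μ/r at r = 9227 km: μ = v²r = (4.852)² × 9227 = 2.17221×10^5 km³/s².
Transfer-ellipse semi-major axis a_t = (r₁ + r₂)/2 = (49450 + 9227)/2 = 29338.5 km.
Circular speed at r₁: v₁ = √(μ/r₁) = √(2.17221×10^5/49450) = 2.0959 km/s.
On the transfer ellipse at r₁, v² = μ(2/r − 1/a) gives v_a = √[μ(2/r₁ − 1/a_t)] = 1.1754 km/s.
First burn Δv₁ = |v_a − v₁| = 0.92050 km/s.
At r₂, v₂ = √(μ/r₂) = 4.8520 km/s.
Transfer-orbit speed at r₂: v_p = √[μ(2/r₂ − 1/a_t)] = 6.2992 km/s.
Second burn Δv₂ = |v₂ − v_p| = 1.4472 km/s.
Total Δv = Δv₁ + Δv₂ = 2.368 km/s.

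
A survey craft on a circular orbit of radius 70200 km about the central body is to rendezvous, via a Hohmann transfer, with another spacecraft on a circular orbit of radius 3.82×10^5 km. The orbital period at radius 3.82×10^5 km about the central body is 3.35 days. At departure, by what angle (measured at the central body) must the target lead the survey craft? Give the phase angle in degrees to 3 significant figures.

From Kepler's third law T² = 4π²r³/μ at r = 3.82×10^5 km, T = 3.35 days = 3.35 × 86400 s = 2.8944×10^5 s: μ = 4π²r³/T² = 2.62683×10^7 km³/s².
Semi-major axis of the transfer orbit: a_t = (70200 + 3.820×10^5)/2 = 2.261×10^5 km.
Transfer time t = π√(a_t³/μ) = 65899.8 s.
The target's mean motion on its circular orbit is ω₂ = √(μ/r₂³) = 2.17081×10^-5 rad/s.
Angle swept by the target during transfer: ω₂·t = 1.430559 rad = 81.96°.
Arrival is 180° from departure on the ellipse, so φ = 180° − 81.96° = 98.0°.

φ = 98.0°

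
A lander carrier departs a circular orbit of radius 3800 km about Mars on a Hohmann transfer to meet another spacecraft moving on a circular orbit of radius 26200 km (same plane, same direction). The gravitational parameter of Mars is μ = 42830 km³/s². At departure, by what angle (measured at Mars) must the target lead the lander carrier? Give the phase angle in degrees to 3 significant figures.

Transfer-ellipse semi-major axis a_t = (r₁ + r₂)/2 = (3800 + 26200)/2 = 15000 km.
Transfer time t = π√(a_t³/μ) = 27890 s.
The target's mean motion on its circular orbit is ω₂ = √(μ/r₂³) = 4.880×10^-5 rad/s.
Angle swept by the target during transfer: ω₂·t = 1.361 rad = 77.98°.
The lander carrier traverses 180° on the transfer ellipse, so the target must lead by 180° − 77.98° = 102°.

φ = 102°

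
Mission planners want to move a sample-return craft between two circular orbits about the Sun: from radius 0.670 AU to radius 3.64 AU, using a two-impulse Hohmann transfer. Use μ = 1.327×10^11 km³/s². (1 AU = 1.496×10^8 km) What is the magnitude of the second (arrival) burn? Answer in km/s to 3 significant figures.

In km: r₁ = 0.670 × 1.496×10^8 = 1.00232×10^8 km; r₂ = 3.64 × 1.496×10^8 = 5.44544×10^8 km.
Transfer-ellipse semi-major axis a_t = (r₁ + r₂)/2 = (1.00232×10^8 + 5.44544×10^8)/2 = 3.22388×10^8 km.
On the circular orbit at r = 5.44544×10^8 km, v_c = √(μ/r) = 15.61 km/s.
Transfer-orbit speed at the same r (vis-viva, a = a_t): v_t = √[μ(2/r − 1/a_t)] = 8.704 km/s.
Δv₂ = |v_t − v_c| = |8.704 − 15.61| = 6.906 km/s.

Δv₂ = 6.91 km/s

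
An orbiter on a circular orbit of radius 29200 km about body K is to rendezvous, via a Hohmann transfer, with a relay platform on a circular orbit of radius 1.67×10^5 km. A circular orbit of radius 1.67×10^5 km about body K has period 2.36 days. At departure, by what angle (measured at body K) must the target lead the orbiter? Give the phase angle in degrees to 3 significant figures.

From Kepler's third law T² = 4π²r³/μ at r = 1.67×10^5 km, T = 2.36 days = 2.36 × 86400 s = 2.03904×10^5 s: μ = 4π²r³/T² = 4.42240×10^6 km³/s².
The Hohmann ellipse has a_t = (r₁ + r₂)/2 = 98100 km.
Transfer time t = π√(a_t³/μ) = 45901 s.
Target angular speed ω₂ = √(μ/r₂³) = 3.0814×10^-5 rad/s.
Angle swept by the target during transfer: ω₂·t = 1.4144 rad = 81.04°.
The orbiter traverses 180° on the transfer ellipse, so the target must lead by 180° − 81.04° = 99.0°.

φ = 99.0°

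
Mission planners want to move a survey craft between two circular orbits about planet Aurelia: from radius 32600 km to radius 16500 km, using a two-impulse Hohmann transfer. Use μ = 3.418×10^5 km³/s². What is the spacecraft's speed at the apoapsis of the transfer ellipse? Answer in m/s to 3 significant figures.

Semi-major axis of the transfer orbit: a_t = (32600 + 16500)/2 = 24550 km.
The apoapsis of the transfer ellipse is at r = 32600 km.
Applying v² = μ(2/r − 1/a_t): v = 2.655 km/s.

v = 2650 m/s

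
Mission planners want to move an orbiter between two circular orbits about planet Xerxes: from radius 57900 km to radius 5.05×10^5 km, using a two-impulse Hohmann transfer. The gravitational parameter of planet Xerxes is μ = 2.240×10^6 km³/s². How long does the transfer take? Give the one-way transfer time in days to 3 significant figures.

The Hohmann ellipse has a_t = (r₁ + r₂)/2 = 2.8145×10^5 km.
Half the transfer-orbit period gives t = π√(a_t³/μ) = 3.134×10^5 s.
Converting: 3.134×10^5 s ÷ 86400 s/day = 3.63 days.

t = 3.63 days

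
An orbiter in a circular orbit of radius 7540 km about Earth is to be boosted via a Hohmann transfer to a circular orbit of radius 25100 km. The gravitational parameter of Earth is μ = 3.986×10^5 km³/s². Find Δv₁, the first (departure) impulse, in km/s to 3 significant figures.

Δv₁ = 1.75 km/s

Transfer-ellipse semi-major axis a_t = (r₁ + r₂)/2 = (7540 + 25100)/2 = 16320 km.
Circular speed at r = 7540 km: v_c = √(μ/r) = 7.271 km/s.
Transfer-orbit speed at the same r (vis-viva, a = a_t): v_t = √[μ(2/r − 1/a_t)] = 9.017 km/s.
Δv₁ = |v_t − v_c| = |9.017 − 7.271| = 1.746 km/s.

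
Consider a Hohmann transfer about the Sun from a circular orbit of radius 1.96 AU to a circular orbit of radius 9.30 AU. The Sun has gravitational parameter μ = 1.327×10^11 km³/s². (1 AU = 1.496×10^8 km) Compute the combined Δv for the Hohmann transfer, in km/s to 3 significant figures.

Δv = 10.1 km/s

In km: r₁ = 1.96 × 1.496×10^8 = 2.93216×10^8 km; r₂ = 9.30 × 1.496×10^8 = 1.39128×10^9 km.
Transfer-ellipse semi-major axis a_t = (r₁ + r₂)/2 = (2.93216×10^8 + 1.39128×10^9)/2 = 8.42248×10^8 km.
At r₁ the circular-orbit speed is v₁ = √(μ/r₁) = 21.274 km/s.
Transfer-orbit speed at r₁ (v² = μ(2/r − 1/a)): v_p = √[μ(2/r₁ − 1/a_t)] = 27.342 km/s.
First burn Δv₁ = |v_p − v₁| = 6.068 km/s.
Circular speed at r₂: v₂ = √(μ/r₂) = 9.766 km/s.
Transfer-orbit speed at r₂: v_a = √[μ(2/r₂ − 1/a_t)] = 5.762 km/s.
Second burn Δv₂ = |v₂ − v_a| = 4.004 km/s.
Δv = Δv₁ + Δv₂ = 6.068 + 4.004 = 10.07 km/s.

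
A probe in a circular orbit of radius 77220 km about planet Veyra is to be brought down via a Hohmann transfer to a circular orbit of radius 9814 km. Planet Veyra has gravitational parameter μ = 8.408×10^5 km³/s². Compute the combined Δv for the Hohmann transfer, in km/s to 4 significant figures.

Δv = 4.807 km/s

The Hohmann ellipse has a_t = (r₁ + r₂)/2 = 43517 km.
Circular speed at r₁: v₁ = √(μ/r₁) = √(8.408×10^5/77220) = 3.300 km/s.
Transfer-orbit speed at r₁ (vis-viva): v_a = √[μ(2/r₁ − 1/a_t)] = 1.567 km/s.
First burn Δv₁ = |v_a − v₁| = 1.733 km/s.
Circular speed at r₂: v₂ = √(μ/r₂) = 9.256 km/s.
Transfer-orbit speed at r₂: v_p = √[μ(2/r₂ − 1/a_t)] = 12.33 km/s.
Second burn Δv₂ = |v₂ − v_p| = 3.074 km/s.
Total Δv = Δv₁ + Δv₂ = 4.807 km/s.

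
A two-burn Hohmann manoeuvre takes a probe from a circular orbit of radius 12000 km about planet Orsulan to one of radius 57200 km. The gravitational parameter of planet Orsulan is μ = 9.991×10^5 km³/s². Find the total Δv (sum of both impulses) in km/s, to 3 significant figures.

Transfer-ellipse semi-major axis a_t = (r₁ + r₂)/2 = (12000 + 57200)/2 = 34600 km.
Circular speed at r₁: v₁ = √(μ/r₁) = √(9.991×10^5/12000) = 9.124600 km/s.
Transfer-orbit speed at r₁ (v² = μ(2/r − 1/a)): v_p = √[μ(2/r₁ − 1/a_t)] = 11.73205 km/s.
First burn Δv₁ = |v_p − v₁| = 2.60745 km/s.
At r₂, v₂ = √(μ/r₂) = 4.17933 km/s.
Transfer-orbit speed at r₂: v_a = √[μ(2/r₂ − 1/a_t)] = 2.46127 km/s.
Second burn Δv₂ = |v₂ − v_a| = 1.71806 km/s.
Total Δv = Δv₁ + Δv₂ = 4.326 km/s.

Δv = 4.33 km/s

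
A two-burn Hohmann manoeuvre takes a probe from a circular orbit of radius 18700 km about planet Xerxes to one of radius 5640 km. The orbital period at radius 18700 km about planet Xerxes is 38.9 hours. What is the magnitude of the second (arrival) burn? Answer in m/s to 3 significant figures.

From Kepler's third law T² = 4π²r³/μ at r = 18700 km, T = 38.9 hours = 38.9 × 3600 s = 1.4004×10^5 s: μ = 4π²r³/T² = 13163.8 km³/s².
Semi-major axis of the transfer orbit: a_t = (18700 + 5640)/2 = 12170 km.
Circular speed at r = 5640 km: v_c = √(μ/r) = 1.528 km/s.
Vis-viva on the transfer ellipse at r = 5640 km gives v_t = √[μ(2/r − 1/a_t)] = 1.894 km/s.
Δv₂ = |v_t − v_c| = |1.894 − 1.528| = 0.3660 km/s.

Δv₂ = 366 m/s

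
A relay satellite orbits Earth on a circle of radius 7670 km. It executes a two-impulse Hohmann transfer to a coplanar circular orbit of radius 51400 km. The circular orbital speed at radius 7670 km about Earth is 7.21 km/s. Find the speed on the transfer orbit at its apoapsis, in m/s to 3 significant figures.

v = 1420 m/s

From the circular-orbit relation v² = μ/r at r = 7670 km: μ = v²r = (7.21)² × 7670 = 3.98718×10^5 km³/s².
Transfer-ellipse semi-major axis a_t = (r₁ + r₂)/2 = (7670 + 51400)/2 = 29535 km.
The apoapsis of the transfer ellipse is at r = 51400 km.
Applying v² = μ(2/r − 1/a_t): v = 1.419 km/s.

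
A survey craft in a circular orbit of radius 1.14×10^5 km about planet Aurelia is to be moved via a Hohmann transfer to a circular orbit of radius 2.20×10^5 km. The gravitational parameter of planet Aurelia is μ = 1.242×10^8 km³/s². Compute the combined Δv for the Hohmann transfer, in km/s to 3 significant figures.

The Hohmann ellipse has a_t = (r₁ + r₂)/2 = 1.670×10^5 km.
Circular speed at r₁: v₁ = √(μ/r₁) = √(1.242×10^8/1.140×10^5) = 33.007 km/s.
On the transfer ellipse at r₁, vis-viva equation gives v_p = √[μ(2/r₁ − 1/a_t)] = 37.884 km/s.
First burn Δv₁ = |v_p − v₁| = 4.877 km/s.
At r₂, v₂ = √(μ/r₂) = 23.760 km/s.
Transfer-orbit speed at r₂: v_a = √[μ(2/r₂ − 1/a_t)] = 19.631 km/s.
Second burn Δv₂ = |v₂ − v_a| = 4.129 km/s.
Total Δv = Δv₁ + Δv₂ = 9.006 km/s.

Δv = 9.01 km/s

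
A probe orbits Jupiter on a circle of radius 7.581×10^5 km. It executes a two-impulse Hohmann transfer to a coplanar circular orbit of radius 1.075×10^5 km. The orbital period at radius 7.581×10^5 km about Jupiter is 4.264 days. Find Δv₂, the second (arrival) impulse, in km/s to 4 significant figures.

Δv₂ = 11.11 km/s

From Kepler's third law T² = 4π²r³/μ at r = 7.581×10^5 km, T = 4.264 days = 4.264 × 86400 s = 3.684096×10^5 s: μ = 4π²r³/T² = 1.26729×10^8 km³/s².
Transfer-ellipse semi-major axis a_t = (r₁ + r₂)/2 = (7.581×10^5 + 1.075×10^5)/2 = 4.328×10^5 km.
On the circular orbit at r = 1.075×10^5 km, v_c = √(μ/r) = 34.33 km/s.
Vis-viva on the transfer ellipse at r = 1.075×10^5 km gives v_t = √[μ(2/r − 1/a_t)] = 45.44 km/s.
Δv₂ = |v_t − v_c| = |45.44 − 34.33| = 11.11 km/s.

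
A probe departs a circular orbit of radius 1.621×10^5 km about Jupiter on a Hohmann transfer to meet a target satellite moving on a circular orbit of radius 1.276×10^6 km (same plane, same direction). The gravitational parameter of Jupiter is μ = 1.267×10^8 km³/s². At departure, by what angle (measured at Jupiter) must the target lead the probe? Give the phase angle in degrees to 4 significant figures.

φ = 103.9°

Semi-major axis of the transfer orbit: a_t = (1.621×10^5 + 1.276×10^6)/2 = 7.1905×10^5 km.
Transfer time t = π√(a_t³/μ) = 1.70177×10^5 s.
The target's mean motion on its circular orbit is ω₂ = √(μ/r₂³) = 7.80930×10^-6 rad/s.
Angle swept by the target during transfer: ω₂·t = 1.32896 rad = 76.14°.
Arrival is 180° from departure on the ellipse, so φ = 180° − 76.14° = 103.9°.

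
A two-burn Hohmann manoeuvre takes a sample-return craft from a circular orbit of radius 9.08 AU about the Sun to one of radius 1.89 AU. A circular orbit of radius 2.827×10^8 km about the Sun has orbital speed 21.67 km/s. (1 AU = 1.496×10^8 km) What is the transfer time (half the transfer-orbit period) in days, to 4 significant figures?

t = 2346 days

From the circular-orbit relation v² = μ/r at r = 2.827×10^8 km: μ = v²r = (21.67)² × 2.827×10^8 = 1.32753×10^11 km³/s².
In km: r₁ = 9.08 × 1.496×10^8 = 1.358368×10^9 km; r₂ = 1.89 × 1.496×10^8 = 2.82744×10^8 km.
The Hohmann ellipse has a_t = (r₁ + r₂)/2 = 8.20556×10^8 km.
Transfer time t = π√(a_t³/μ) = π√((8.20556×10^8)³ / 1.32753×10^11) = 2.027×10^8 s.
Converting: 2.027×10^8 s ÷ 86400 s/day = 2346 days.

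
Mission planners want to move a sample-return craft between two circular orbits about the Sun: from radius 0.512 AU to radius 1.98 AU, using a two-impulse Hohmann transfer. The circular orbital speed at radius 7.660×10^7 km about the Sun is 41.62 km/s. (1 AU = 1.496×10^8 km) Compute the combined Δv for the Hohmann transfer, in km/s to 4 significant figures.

Δv = 18.44 km/s

From the circular-orbit relation v² = μ/r at r = 7.660×10^7 km: μ = v²r = (41.62)² × 7.660×10^7 = 1.32688×10^11 km³/s².
In km: r₁ = 0.512 × 1.496×10^8 = 7.65952×10^7 km; r₂ = 1.98 × 1.496×10^8 = 2.96208×10^8 km.
Transfer-ellipse semi-major axis a_t = (r₁ + r₂)/2 = (7.65952×10^7 + 2.96208×10^8)/2 = 1.864016×10^8 km.
Circular speed at r₁: v₁ = √(μ/r₁) = √(1.32688×10^11/7.65952×10^7) = 41.621 km/s.
Transfer-orbit speed at r₁ (v² = μ(2/r − 1/a)): v_p = √[μ(2/r₁ − 1/a_t)] = 52.467 km/s.
First burn Δv₁ = |v_p − v₁| = 10.846 km/s.
Circular speed at r₂: v₂ = √(μ/r₂) = 21.1650 km/s.
Transfer-orbit speed at r₂: v_a = √[μ(2/r₂ − 1/a_t)] = 13.5673 km/s.
Second burn Δv₂ = |v₂ − v_a| = 7.5977 km/s.
Δv = Δv₁ + Δv₂ = 10.846 + 7.5977 = 18.44 km/s.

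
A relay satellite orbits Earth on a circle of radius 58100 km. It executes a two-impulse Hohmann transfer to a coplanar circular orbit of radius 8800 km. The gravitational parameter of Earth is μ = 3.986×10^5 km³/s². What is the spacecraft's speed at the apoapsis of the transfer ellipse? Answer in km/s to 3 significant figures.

v = 1.34 km/s

Semi-major axis of the transfer orbit: a_t = (58100 + 8800)/2 = 33450 km.
The apoapsis of the transfer ellipse is at r = 58100 km.
Vis-viva: v = √[μ(2/r − 1/a_t)] = √[3.986×10^5 × (2/58100 − 1/33450)] = 1.343 km/s.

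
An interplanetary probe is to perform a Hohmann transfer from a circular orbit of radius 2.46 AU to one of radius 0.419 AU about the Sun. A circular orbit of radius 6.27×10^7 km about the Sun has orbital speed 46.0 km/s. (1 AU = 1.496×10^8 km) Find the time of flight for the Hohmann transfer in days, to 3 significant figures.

t = 315 days

From the circular-orbit relation v² = μ/r at r = 6.27×10^7 km: μ = v²r = (46.0)² × 6.27×10^7 = 1.32673×10^11 km³/s².
In km: r₁ = 2.46 × 1.496×10^8 = 3.68016×10^8 km; r₂ = 0.419 × 1.496×10^8 = 6.26824×10^7 km.
Semi-major axis of the transfer orbit: a_t = (3.68016×10^8 + 6.26824×10^7)/2 = 2.153492×10^8 km.
Half the transfer-orbit period gives t = π√(a_t³/μ) = 2.7257×10^7 s.
Converting: 2.7257×10^7 s ÷ 86400 s/day = 315 days.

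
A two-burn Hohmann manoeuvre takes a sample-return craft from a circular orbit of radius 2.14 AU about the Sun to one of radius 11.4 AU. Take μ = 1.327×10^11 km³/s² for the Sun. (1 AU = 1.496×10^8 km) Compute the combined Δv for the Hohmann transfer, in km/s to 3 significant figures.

Δv = 9.92 km/s

In km: r₁ = 2.14 × 1.496×10^8 = 3.20144×10^8 km; r₂ = 11.4 × 1.496×10^8 = 1.70544×10^9 km.
The Hohmann ellipse has a_t = (r₁ + r₂)/2 = 1.012792×10^9 km.
Circular speed at r₁: v₁ = √(μ/r₁) = √(1.327×10^11/3.20144×10^8) = 20.36 km/s.
On the transfer ellipse at r₁, vis-viva equation gives v_p = √[μ(2/r₁ − 1/a_t)] = 26.42 km/s.
First burn Δv₁ = |v_p − v₁| = 6.060 km/s.
At r₂, v₂ = √(μ/r₂) = 8.821 km/s.
Transfer-orbit speed at r₂: v_a = √[μ(2/r₂ − 1/a_t)] = 4.959 km/s.
Second burn Δv₂ = |v₂ − v_a| = 3.862 km/s.
Δv = Δv₁ + Δv₂ = 6.060 + 3.862 = 9.922 km/s.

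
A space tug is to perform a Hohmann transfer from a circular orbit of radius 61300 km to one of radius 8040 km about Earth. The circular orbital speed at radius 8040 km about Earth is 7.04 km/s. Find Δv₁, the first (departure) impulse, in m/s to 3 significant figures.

From the circular-orbit relation v² = μ/r at r = 8040 km: μ = v²r = (7.04)² × 8040 = 3.98475×10^5 km³/s².
Semi-major axis of the transfer orbit: a_t = (61300 + 8040)/2 = 34670 km.
On the circular orbit at r = 61300 km, v_c = √(μ/r) = 2.550 km/s.
Vis-viva on the transfer ellipse at r = 61300 km gives v_t = √[μ(2/r − 1/a_t)] = 1.228 km/s.
Δv₁ = |v_t − v_c| = |1.228 − 2.550| = 1.322 km/s.

Δv₁ = 1320 m/s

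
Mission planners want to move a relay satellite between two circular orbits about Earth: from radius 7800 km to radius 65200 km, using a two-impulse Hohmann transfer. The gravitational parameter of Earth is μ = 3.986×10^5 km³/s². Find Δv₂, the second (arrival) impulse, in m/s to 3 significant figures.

Δv₂ = 1330 m/s

Transfer-ellipse semi-major axis a_t = (r₁ + r₂)/2 = (7800 + 65200)/2 = 36500 km.
Circular speed at r = 65200 km: v_c = √(μ/r) = 2.473 km/s.
Transfer-orbit speed at the same r (vis-viva, a = a_t): v_t = √[μ(2/r − 1/a_t)] = 1.143 km/s.
Δv₂ = |v_t − v_c| = |1.143 − 2.473| = 1.330 km/s.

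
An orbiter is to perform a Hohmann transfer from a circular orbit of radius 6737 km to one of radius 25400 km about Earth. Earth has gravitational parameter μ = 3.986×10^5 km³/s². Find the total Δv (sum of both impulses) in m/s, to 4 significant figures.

Δv = 3375 m/s

The Hohmann ellipse has a_t = (r₁ + r₂)/2 = 16068.5 km.
Circular speed at r₁: v₁ = √(μ/r₁) = √(3.986×10^5/6737) = 7.692 km/s.
On the transfer ellipse at r₁, vis-viva equation gives v_p = √[μ(2/r₁ − 1/a_t)] = 9.671 km/s.
First burn Δv₁ = |v_p − v₁| = 1.979 km/s.
At r₂, v₂ = √(μ/r₂) = 3.961 km/s.
Transfer-orbit speed at r₂: v_a = √[μ(2/r₂ − 1/a_t)] = 2.565 km/s.
Second burn Δv₂ = |v₂ − v_a| = 1.396 km/s.
Δv = Δv₁ + Δv₂ = 1.979 + 1.396 = 3.375 km/s.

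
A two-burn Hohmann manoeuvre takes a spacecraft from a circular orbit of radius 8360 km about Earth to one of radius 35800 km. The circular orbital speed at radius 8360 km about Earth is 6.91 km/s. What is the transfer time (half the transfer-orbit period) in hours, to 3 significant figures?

t = 4.53 hours

From the circular-orbit relation v² = μ/r at r = 8360 km: μ = v²r = (6.91)² × 8360 = 3.99174×10^5 km³/s².
The Hohmann ellipse has a_t = (r₁ + r₂)/2 = 22080 km.
Half the transfer-orbit period gives t = π√(a_t³/μ) = 16310 s.
Converting: 16310 s ÷ 3600 s/hour = 4.53 hours.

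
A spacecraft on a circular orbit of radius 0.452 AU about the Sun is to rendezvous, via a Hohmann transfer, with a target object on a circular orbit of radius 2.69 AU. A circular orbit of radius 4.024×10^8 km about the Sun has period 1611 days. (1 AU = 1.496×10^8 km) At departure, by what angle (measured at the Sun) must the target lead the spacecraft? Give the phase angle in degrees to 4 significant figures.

φ = 99.66°

From Kepler's third law T² = 4π²r³/μ at r = 4.024×10^8 km, T = 1611 days = 1611 × 86400 s = 1.391904×10^8 s: μ = 4π²r³/T² = 1.32775×10^11 km³/s².
In km: r₁ = 0.452 × 1.496×10^8 = 6.76192×10^7 km; r₂ = 2.69 × 1.496×10^8 = 4.02424×10^8 km.
Semi-major axis of the transfer orbit: a_t = (6.76192×10^7 + 4.02424×10^8)/2 = 2.350216×10^8 km.
The half-period of the transfer ellipse is t = π√(a_t³/μ) = 3.10638×10^7 s.
Target angular speed ω₂ = √(μ/r₂³) = 4.51369×10^-8 rad/s.
Angle swept by the target during transfer: ω₂·t = 1.40212 rad = 80.34°.
The spacecraft traverses 180° on the transfer ellipse, so the target must lead by 180° − 80.34° = 99.66°.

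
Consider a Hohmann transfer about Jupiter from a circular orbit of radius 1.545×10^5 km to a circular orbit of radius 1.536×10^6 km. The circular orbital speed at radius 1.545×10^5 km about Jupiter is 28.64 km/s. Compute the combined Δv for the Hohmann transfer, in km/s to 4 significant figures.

Δv = 15.17 km/s

From the circular-orbit relation v² = μ/r at r = 1.545×10^5 km: μ = v²r = (28.64)² × 1.545×10^5 = 1.26729×10^8 km³/s².
Semi-major axis of the transfer orbit: a_t = (1.545×10^5 + 1.536×10^6)/2 = 8.4525×10^5 km.
At r₁ the circular-orbit speed is v₁ = √(μ/r₁) = 28.640 km/s.
On the transfer ellipse at r₁, vis-viva gives v_p = √[μ(2/r₁ − 1/a_t)] = 38.608 km/s.
First burn Δv₁ = |v_p − v₁| = 9.968 km/s.
Circular speed at r₂: v₂ = √(μ/r₂) = 9.083 km/s.
Transfer-orbit speed at r₂: v_a = √[μ(2/r₂ − 1/a_t)] = 3.883 km/s.
Second burn Δv₂ = |v₂ − v_a| = 5.200 km/s.
Δv = Δv₁ + Δv₂ = 9.968 + 5.200 = 15.17 km/s.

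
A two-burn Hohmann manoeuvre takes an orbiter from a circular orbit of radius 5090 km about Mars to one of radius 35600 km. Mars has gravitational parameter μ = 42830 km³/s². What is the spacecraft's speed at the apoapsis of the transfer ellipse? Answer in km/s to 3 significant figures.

Semi-major axis of the transfer orbit: a_t = (5090 + 35600)/2 = 20345 km.
At apoapsis, r = 35600 km.
Vis-viva: v = √[μ(2/r − 1/a_t)] = √[42830 × (2/35600 − 1/20345)] = 0.5486 km/s.

v = 0.549 km/s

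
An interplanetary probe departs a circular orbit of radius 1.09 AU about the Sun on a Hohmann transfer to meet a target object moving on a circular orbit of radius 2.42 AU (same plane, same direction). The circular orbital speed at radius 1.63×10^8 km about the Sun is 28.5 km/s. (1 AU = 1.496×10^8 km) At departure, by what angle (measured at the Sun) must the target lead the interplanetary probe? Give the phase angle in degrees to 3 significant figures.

From the circular-orbit relation v² = μ/r at r = 1.63×10^8 km: μ = v²r = (28.5)² × 1.63×10^8 = 1.32397×10^11 km³/s².
In km: r₁ = 1.09 × 1.496×10^8 = 1.63064×10^8 km; r₂ = 2.42 × 1.496×10^8 = 3.62032×10^8 km.
The Hohmann ellipse has a_t = (r₁ + r₂)/2 = 2.62548×10^8 km.
Transfer time t = π√(a_t³/μ) = 3.673×10^7 s.
The target's mean motion on its circular orbit is ω₂ = √(μ/r₂³) = 5.282×10^-8 rad/s.
Angle swept by the target during transfer: ω₂·t = 1.940 rad = 111.2°.
Arrival is 180° from departure on the ellipse, so φ = 180° − 111.2° = 68.8°.

φ = 68.8°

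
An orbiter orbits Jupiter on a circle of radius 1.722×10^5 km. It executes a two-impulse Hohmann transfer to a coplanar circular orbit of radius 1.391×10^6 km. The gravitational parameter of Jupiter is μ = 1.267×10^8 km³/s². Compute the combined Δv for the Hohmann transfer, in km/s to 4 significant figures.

Δv = 14.13 km/s

Semi-major axis of the transfer orbit: a_t = (1.722×10^5 + 1.391×10^6)/2 = 7.816×10^5 km.
Circular speed at r₁: v₁ = √(μ/r₁) = √(1.267×10^8/1.722×10^5) = 27.1251 km/s.
Transfer-orbit speed at r₁ (vis-viva equation): v_p = √[μ(2/r₁ − 1/a_t)] = 36.1862 km/s.
First burn Δv₁ = |v_p − v₁| = 9.0611 km/s.
At r₂, v₂ = √(μ/r₂) = 9.5439 km/s.
Transfer-orbit speed at r₂: v_a = √[μ(2/r₂ − 1/a_t)] = 4.4797 km/s.
Second burn Δv₂ = |v₂ − v_a| = 5.0642 km/s.
Δv = Δv₁ + Δv₂ = 9.0611 + 5.0642 = 14.13 km/s.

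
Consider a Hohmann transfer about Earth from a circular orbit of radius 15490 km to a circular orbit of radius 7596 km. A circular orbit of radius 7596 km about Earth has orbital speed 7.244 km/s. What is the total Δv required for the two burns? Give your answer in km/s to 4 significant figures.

From the circular-orbit relation v² = μ/r at r = 7596 km: μ = v²r = (7.244)² × 7596 = 3.98604×10^5 km³/s².
The Hohmann ellipse has a_t = (r₁ + r₂)/2 = 11543 km.
Circular speed at r₁: v₁ = √(μ/r₁) = √(3.98604×10^5/15490) = 5.07277 km/s.
Transfer-orbit speed at r₁ (vis-viva equation): v_a = √[μ(2/r₁ − 1/a_t)] = 4.11508 km/s.
First burn Δv₁ = |v_a − v₁| = 0.95769 km/s.
At r₂, v₂ = √(μ/r₂) = 7.2440 km/s.
Transfer-orbit speed at r₂: v_p = √[μ(2/r₂ − 1/a_t)] = 8.3916 km/s.
Second burn Δv₂ = |v₂ − v_p| = 1.1476 km/s.
Total Δv = Δv₁ + Δv₂ = 2.105 km/s.

Δv = 2.105 km/s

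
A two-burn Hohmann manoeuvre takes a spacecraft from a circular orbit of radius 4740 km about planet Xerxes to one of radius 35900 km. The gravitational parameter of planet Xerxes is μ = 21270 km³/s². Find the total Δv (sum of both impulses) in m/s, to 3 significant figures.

Δv = 1100 m/s

The Hohmann ellipse has a_t = (r₁ + r₂)/2 = 20320 km.
Circular speed at r₁: v₁ = √(μ/r₁) = √(21270/4740) = 2.11833 km/s.
Transfer-orbit speed at r₁ (vis-viva): v_p = √[μ(2/r₁ − 1/a_t)] = 2.81566 km/s.
First burn Δv₁ = |v_p − v₁| = 0.6973 km/s.
At r₂, v₂ = √(μ/r₂) = 0.76973 km/s.
Transfer-orbit speed at r₂: v_a = √[μ(2/r₂ − 1/a_t)] = 0.37176 km/s.
Second burn Δv₂ = |v₂ − v_a| = 0.3980 km/s.
Total Δv = Δv₁ + Δv₂ = 1.095 km/s.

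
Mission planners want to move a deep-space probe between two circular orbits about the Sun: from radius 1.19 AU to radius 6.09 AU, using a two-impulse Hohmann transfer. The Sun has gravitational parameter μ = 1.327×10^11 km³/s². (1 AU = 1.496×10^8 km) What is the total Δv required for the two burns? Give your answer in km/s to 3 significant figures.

Δv = 13.2 km/s

In km: r₁ = 1.19 × 1.496×10^8 = 1.78024×10^8 km; r₂ = 6.09 × 1.496×10^8 = 9.11064×10^8 km.
The Hohmann ellipse has a_t = (r₁ + r₂)/2 = 5.44544×10^8 km.
Circular speed at r₁: v₁ = √(μ/r₁) = √(1.327×10^11/1.78024×10^8) = 27.30211 km/s.
Transfer-orbit speed at r₁ (vis-viva): v_p = √[μ(2/r₁ − 1/a_t)] = 35.31459 km/s.
First burn Δv₁ = |v_p − v₁| = 8.012 km/s.
At r₂, v₂ = √(μ/r₂) = 12.069 km/s.
Transfer-orbit speed at r₂: v_a = √[μ(2/r₂ − 1/a_t)] = 6.9006 km/s.
Second burn Δv₂ = |v₂ − v_a| = 5.168 km/s.
Total Δv = Δv₁ + Δv₂ = 13.18 km/s.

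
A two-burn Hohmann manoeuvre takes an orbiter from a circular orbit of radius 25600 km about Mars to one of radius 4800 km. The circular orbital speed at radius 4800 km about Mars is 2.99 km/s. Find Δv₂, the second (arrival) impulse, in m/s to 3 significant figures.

From the circular-orbit relation v² = μ/r at r = 4800 km: μ = v²r = (2.99)² × 4800 = 42912.5 km³/s².
The Hohmann ellipse has a_t = (r₁ + r₂)/2 = 15200 km.
On the circular orbit at r = 4800 km, v_c = √(μ/r) = 2.9900 km/s.
Vis-viva on the transfer ellipse at r = 4800 km gives v_t = √[μ(2/r − 1/a_t)] = 3.8803 km/s.
Δv₂ = |v_t − v_c| = |3.8803 − 2.9900| = 0.8903 km/s.

Δv₂ = 890 m/s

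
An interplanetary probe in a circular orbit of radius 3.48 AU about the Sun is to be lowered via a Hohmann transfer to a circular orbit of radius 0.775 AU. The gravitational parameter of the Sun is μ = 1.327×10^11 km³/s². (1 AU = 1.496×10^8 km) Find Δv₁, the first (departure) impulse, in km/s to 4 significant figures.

Δv₁ = 6.329 km/s

In km: r₁ = 3.48 × 1.496×10^8 = 5.20608×10^8 km; r₂ = 0.775 × 1.496×10^8 = 1.1594×10^8 km.
Semi-major axis of the transfer orbit: a_t = (5.20608×10^8 + 1.1594×10^8)/2 = 3.18274×10^8 km.
On the circular orbit at r = 5.20608×10^8 km, v_c = √(μ/r) = 15.965 km/s.
Vis-viva on the transfer ellipse at r = 5.20608×10^8 km gives v_t = √[μ(2/r − 1/a_t)] = 9.6360 km/s.
Δv₁ = |v_t − v_c| = |9.6360 − 15.965| = 6.329 km/s.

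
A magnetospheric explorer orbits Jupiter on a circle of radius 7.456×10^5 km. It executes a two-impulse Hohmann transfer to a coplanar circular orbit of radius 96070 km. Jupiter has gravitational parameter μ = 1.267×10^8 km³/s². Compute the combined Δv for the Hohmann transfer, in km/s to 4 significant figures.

Transfer-ellipse semi-major axis a_t = (r₁ + r₂)/2 = (7.456×10^5 + 96070)/2 = 4.20835×10^5 km.
At r₁ the circular-orbit speed is v₁ = √(μ/r₁) = 13.0357 km/s.
On the transfer ellipse at r₁, v² = μ(2/r − 1/a) gives v_a = √[μ(2/r₁ − 1/a_t)] = 6.22835 km/s.
First burn Δv₁ = |v_a − v₁| = 6.807 km/s.
Circular speed at r₂: v₂ = √(μ/r₂) = 36.32 km/s.
Transfer-orbit speed at r₂: v_p = √[μ(2/r₂ − 1/a_t)] = 48.34 km/s.
Second burn Δv₂ = |v₂ − v_p| = 12.02 km/s.
Total Δv = Δv₁ + Δv₂ = 18.83 km/s.

Δv = 18.83 km/s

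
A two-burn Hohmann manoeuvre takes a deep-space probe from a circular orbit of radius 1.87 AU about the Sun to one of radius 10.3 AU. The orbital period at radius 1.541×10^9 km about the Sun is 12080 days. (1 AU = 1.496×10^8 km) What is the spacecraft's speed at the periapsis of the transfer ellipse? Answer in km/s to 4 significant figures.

From Kepler's third law T² = 4π²r³/μ at r = 1.541×10^9 km, T = 12080 days = 12080 × 86400 s = 1.043712×10^9 s: μ = 4π²r³/T² = 1.32619×10^11 km³/s².
In km: r₁ = 1.87 × 1.496×10^8 = 2.79752×10^8 km; r₂ = 10.3 × 1.496×10^8 = 1.54088×10^9 km.
The Hohmann ellipse has a_t = (r₁ + r₂)/2 = 9.10316×10^8 km.
At periapsis, r = 2.79752×10^8 km.
Vis-viva: v = √[μ(2/r − 1/a_t)] = √[1.32619×10^11 × (2/2.79752×10^8 − 1/9.10316×10^8)] = 28.33 km/s.

v = 28.33 km/s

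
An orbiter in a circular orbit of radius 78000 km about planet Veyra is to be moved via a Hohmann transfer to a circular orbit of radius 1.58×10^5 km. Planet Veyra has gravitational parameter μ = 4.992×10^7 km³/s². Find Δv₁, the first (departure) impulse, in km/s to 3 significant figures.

Δv₁ = 3.98 km/s

Transfer-ellipse semi-major axis a_t = (r₁ + r₂)/2 = (78000 + 1.580×10^5)/2 = 1.180×10^5 km.
On the circular orbit at r = 78000 km, v_c = √(μ/r) = 25.29822 km/s.
Transfer-orbit speed at the same r (vis-viva, a = a_t): v_t = √[μ(2/r − 1/a_t)] = 29.27369 km/s.
Δv₁ = |v_t − v_c| = |29.27369 − 25.29822| = 3.975 km/s.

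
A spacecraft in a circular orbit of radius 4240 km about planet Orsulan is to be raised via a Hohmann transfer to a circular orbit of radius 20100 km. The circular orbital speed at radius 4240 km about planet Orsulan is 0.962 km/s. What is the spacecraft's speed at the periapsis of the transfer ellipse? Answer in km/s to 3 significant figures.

From the circular-orbit relation v² = μ/r at r = 4240 km: μ = v²r = (0.962)² × 4240 = 3923.88 km³/s².
Semi-major axis of the transfer orbit: a_t = (4240 + 20100)/2 = 12170 km.
At periapsis, r = 4240 km.
From the vis-viva equation, v = √[μ(2/r − 1/a_t)] = 1.236 km/s.

v = 1.24 km/s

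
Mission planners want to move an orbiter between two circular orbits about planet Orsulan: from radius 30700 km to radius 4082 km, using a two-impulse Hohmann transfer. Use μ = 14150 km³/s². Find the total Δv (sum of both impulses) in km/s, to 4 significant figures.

Δv = 0.9619 km/s

The Hohmann ellipse has a_t = (r₁ + r₂)/2 = 17391 km.
At r₁ the circular-orbit speed is v₁ = √(μ/r₁) = 0.6789 km/s.
Transfer-orbit speed at r₁ (v² = μ(2/r − 1/a)): v_a = √[μ(2/r₁ − 1/a_t)] = 0.3289 km/s.
First burn Δv₁ = |v_a − v₁| = 0.3500 km/s.
At r₂, v₂ = √(μ/r₂) = 1.8618 km/s.
Transfer-orbit speed at r₂: v_p = √[μ(2/r₂ − 1/a_t)] = 2.4737 km/s.
Second burn Δv₂ = |v₂ − v_p| = 0.6119 km/s.
Δv = Δv₁ + Δv₂ = 0.3500 + 0.6119 = 0.9619 km/s.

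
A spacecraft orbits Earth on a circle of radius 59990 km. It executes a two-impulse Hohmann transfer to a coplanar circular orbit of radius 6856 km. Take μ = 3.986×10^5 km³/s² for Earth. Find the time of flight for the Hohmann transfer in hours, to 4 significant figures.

The Hohmann ellipse has a_t = (r₁ + r₂)/2 = 33423 km.
Half the transfer-orbit period gives t = π√(a_t³/μ) = 30405 s.
Converting: 30405 s ÷ 3600 s/hour = 8.446 hours.

t = 8.446 hours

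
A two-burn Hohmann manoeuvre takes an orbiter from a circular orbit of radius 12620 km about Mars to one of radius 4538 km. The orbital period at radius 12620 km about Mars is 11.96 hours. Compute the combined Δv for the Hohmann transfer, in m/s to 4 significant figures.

Δv = 1156 m/s

From Kepler's third law T² = 4π²r³/μ at r = 12620 km, T = 11.96 hours = 11.96 × 3600 s = 43056 s: μ = 4π²r³/T² = 42802.6 km³/s².
Semi-major axis of the transfer orbit: a_t = (12620 + 4538)/2 = 8579 km.
At r₁ the circular-orbit speed is v₁ = √(μ/r₁) = 1.8416 km/s.
On the transfer ellipse at r₁, vis-viva gives v_a = √[μ(2/r₁ − 1/a_t)] = 1.3394 km/s.
First burn Δv₁ = |v_a − v₁| = 0.5022 km/s.
At r₂, v₂ = √(μ/r₂) = 3.0712 km/s.
Transfer-orbit speed at r₂: v_p = √[μ(2/r₂ − 1/a_t)] = 3.7249 km/s.
Second burn Δv₂ = |v₂ − v_p| = 0.6537 km/s.
Δv = Δv₁ + Δv₂ = 0.5022 + 0.6537 = 1.156 km/s.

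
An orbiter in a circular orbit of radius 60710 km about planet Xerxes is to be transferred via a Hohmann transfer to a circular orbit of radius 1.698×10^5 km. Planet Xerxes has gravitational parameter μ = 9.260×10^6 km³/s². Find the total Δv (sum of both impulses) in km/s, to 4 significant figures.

Δv = 4.665 km/s

Transfer-ellipse semi-major axis a_t = (r₁ + r₂)/2 = (60710 + 1.698×10^5)/2 = 1.15255×10^5 km.
At r₁ the circular-orbit speed is v₁ = √(μ/r₁) = 12.35 km/s.
On the transfer ellipse at r₁, vis-viva equation gives v_p = √[μ(2/r₁ − 1/a_t)] = 14.99 km/s.
First burn Δv₁ = |v_p − v₁| = 2.640 km/s.
At r₂, v₂ = √(μ/r₂) = 7.385 km/s.
Transfer-orbit speed at r₂: v_a = √[μ(2/r₂ − 1/a_t)] = 5.360 km/s.
Second burn Δv₂ = |v₂ − v_a| = 2.025 km/s.
Δv = Δv₁ + Δv₂ = 2.640 + 2.025 = 4.665 km/s.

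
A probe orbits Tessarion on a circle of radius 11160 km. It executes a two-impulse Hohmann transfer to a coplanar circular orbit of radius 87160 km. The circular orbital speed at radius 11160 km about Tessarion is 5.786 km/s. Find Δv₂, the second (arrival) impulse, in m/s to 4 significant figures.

Δv₂ = 1084 m/s

From the circular-orbit relation v² = μ/r at r = 11160 km: μ = v²r = (5.786)² × 11160 = 3.73612×10^5 km³/s².
The Hohmann ellipse has a_t = (r₁ + r₂)/2 = 49160 km.
On the circular orbit at r = 87160 km, v_c = √(μ/r) = 2.0704 km/s.
Vis-viva on the transfer ellipse at r = 87160 km gives v_t = √[μ(2/r − 1/a_t)] = 0.98646 km/s.
Δv₂ = |v_t − v_c| = |0.98646 − 2.0704| = 1.084 km/s.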